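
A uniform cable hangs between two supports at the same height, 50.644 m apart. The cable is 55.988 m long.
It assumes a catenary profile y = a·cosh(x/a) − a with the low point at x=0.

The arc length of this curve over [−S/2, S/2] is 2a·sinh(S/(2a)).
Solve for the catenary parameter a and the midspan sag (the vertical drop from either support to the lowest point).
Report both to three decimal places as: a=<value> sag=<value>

a=32.316 sag=10.439

seed: a₀ = √(S³/(24(L−S))) = √(50.644³/(24·5.344)) = 31.823882
iter 1: u=0.795692  f(a)=+1.717e-01  f'(a)=-3.576e-01  a ← 31.823882 − (+1.717e-01/-3.576e-01) = 32.304152
iter 2: u=0.783862  f(a)=+3.965e-03  f'(a)=-3.413e-01  a ← 32.304152 − (+3.965e-03/-3.413e-01) = 32.315771
iter 3: u=0.783580  f(a)=+2.224e-06  f'(a)=-3.409e-01  a ← 32.315771 − (+2.224e-06/-3.409e-01) = 32.315778
iter 4: u=0.783580  f(a)=+7.034e-13  f'(a)=-3.409e-01  a ← 32.315778 − (+7.034e-13/-3.409e-01) = 32.315778
converged: |Δa| < 1e-12 after 4 iterations
sag = a·(cosh(S/(2a)) − 1) = 32.315778·(cosh(0.783580) − 1) = 10.439029
T_max/T_min = cosh(S/(2a)) = 1.323032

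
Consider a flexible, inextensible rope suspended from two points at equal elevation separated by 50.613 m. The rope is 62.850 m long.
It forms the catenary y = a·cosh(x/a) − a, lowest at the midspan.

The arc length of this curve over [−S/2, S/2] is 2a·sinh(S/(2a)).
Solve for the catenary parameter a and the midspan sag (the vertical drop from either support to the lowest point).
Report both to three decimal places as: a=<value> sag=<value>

seed: a₀ = √(S³/(24(L−S))) = √(50.613³/(24·12.237)) = 21.011159
iter 1: u=1.204431  f(a)=+9.189e-01  f'(a)=-1.343e+00  a ← 21.011159 − (+9.189e-01/-1.343e+00) = 21.695462
iter 2: u=1.166442  f(a)=+4.680e-02  f'(a)=-1.209e+00  a ← 21.695462 − (+4.680e-02/-1.209e+00) = 21.734166
iter 3: u=1.164365  f(a)=+1.358e-04  f'(a)=-1.202e+00  a ← 21.734166 − (+1.358e-04/-1.202e+00) = 21.734279
iter 4: u=1.164359  f(a)=+1.151e-09  f'(a)=-1.202e+00  a ← 21.734279 − (+1.151e-09/-1.202e+00) = 21.734279
iter 5: u=1.164359  f(a)=+0.000e+00  f'(a)=-1.202e+00  a ← 21.734279 − (+0.000e+00/-1.202e+00) = 21.734279
converged: |Δa| < 1e-12 after 5 iterations
sag = a·(cosh(S/(2a)) − 1) = 21.734279·(cosh(1.164359) − 1) = 16.474483
T_max/T_min = cosh(S/(2a)) = 1.757995

a=21.734 sag=16.474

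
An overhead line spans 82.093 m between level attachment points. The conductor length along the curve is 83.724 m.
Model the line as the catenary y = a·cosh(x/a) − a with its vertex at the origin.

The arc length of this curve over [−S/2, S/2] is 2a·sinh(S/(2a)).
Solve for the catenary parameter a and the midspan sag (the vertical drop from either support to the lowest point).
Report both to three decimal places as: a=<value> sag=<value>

seed: a₀ = √(S³/(24(L−S))) = √(82.093³/(24·1.631)) = 118.884870
iter 1: u=0.345263  f(a)=+9.749e-03  f'(a)=-2.777e-02  a ← 118.884870 − (+9.749e-03/-2.777e-02) = 119.235970
iter 2: u=0.344246  f(a)=+4.336e-05  f'(a)=-2.752e-02  a ← 119.235970 − (+4.336e-05/-2.752e-02) = 119.237545
iter 3: u=0.344241  f(a)=+8.660e-10  f'(a)=-2.752e-02  a ← 119.237545 − (+8.660e-10/-2.752e-02) = 119.237545
iter 4: u=0.344241  f(a)=+0.000e+00  f'(a)=-2.752e-02  a ← 119.237545 − (+0.000e+00/-2.752e-02) = 119.237545
converged: |Δa| < 1e-12 after 4 iterations
sag = a·(cosh(S/(2a)) − 1) = 119.237545·(cosh(0.344241) − 1) = 7.134996
T_max/T_min = cosh(S/(2a)) = 1.059839

a=119.238 sag=7.135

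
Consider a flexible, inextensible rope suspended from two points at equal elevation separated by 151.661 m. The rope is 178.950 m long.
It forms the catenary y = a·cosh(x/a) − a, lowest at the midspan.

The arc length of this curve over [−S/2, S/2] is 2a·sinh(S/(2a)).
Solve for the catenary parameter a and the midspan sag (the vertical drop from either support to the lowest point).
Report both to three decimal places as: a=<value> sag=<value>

seed: a₀ = √(S³/(24(L−S))) = √(151.661³/(24·27.289)) = 72.981274
iter 1: u=1.039041  f(a)=+1.512e+00  f'(a)=-8.317e-01  a ← 72.981274 − (+1.512e+00/-8.317e-01) = 74.798537
iter 2: u=1.013797  f(a)=+5.830e-02  f'(a)=-7.687e-01  a ← 74.798537 − (+5.830e-02/-7.687e-01) = 74.874375
iter 3: u=1.012770  f(a)=+9.443e-05  f'(a)=-7.662e-01  a ← 74.874375 − (+9.443e-05/-7.662e-01) = 74.874499
iter 4: u=1.012768  f(a)=+2.486e-10  f'(a)=-7.662e-01  a ← 74.874499 − (+2.486e-10/-7.662e-01) = 74.874499
iter 5: u=1.012768  f(a)=-2.842e-14  f'(a)=-7.662e-01  a ← 74.874499 − (-2.842e-14/-7.662e-01) = 74.874499
converged: |Δa| < 1e-12 after 5 iterations
sag = a·(cosh(S/(2a)) − 1) = 74.874499·(cosh(1.012768) − 1) = 41.795833
T_max/T_min = cosh(S/(2a)) = 1.558212

a=74.874 sag=41.796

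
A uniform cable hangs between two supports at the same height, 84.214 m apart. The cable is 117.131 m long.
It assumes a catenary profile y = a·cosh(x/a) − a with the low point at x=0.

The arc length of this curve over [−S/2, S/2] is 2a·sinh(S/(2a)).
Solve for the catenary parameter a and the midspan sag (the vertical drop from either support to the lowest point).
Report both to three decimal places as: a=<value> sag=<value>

seed: a₀ = √(S³/(24(L−S))) = √(84.214³/(24·32.917)) = 27.495442
iter 1: u=1.531417  f(a)=+4.083e+00  f'(a)=-3.005e+00  a ← 27.495442 − (+4.083e+00/-3.005e+00) = 28.854038
iter 2: u=1.459310  f(a)=+3.221e-01  f'(a)=-2.548e+00  a ← 28.854038 − (+3.221e-01/-2.548e+00) = 28.980455
iter 3: u=1.452945  f(a)=+2.385e-03  f'(a)=-2.510e+00  a ← 28.980455 − (+2.385e-03/-2.510e+00) = 28.981405
iter 4: u=1.452897  f(a)=+1.328e-07  f'(a)=-2.510e+00  a ← 28.981405 − (+1.328e-07/-2.510e+00) = 28.981405
iter 5: u=1.452897  f(a)=+0.000e+00  f'(a)=-2.510e+00  a ← 28.981405 − (+0.000e+00/-2.510e+00) = 28.981405
converged: |Δa| < 1e-12 after 5 iterations
sag = a·(cosh(S/(2a)) − 1) = 28.981405·(cosh(1.452897) − 1) = 36.362605
T_max/T_min = cosh(S/(2a)) = 2.254687

a=28.981 sag=36.363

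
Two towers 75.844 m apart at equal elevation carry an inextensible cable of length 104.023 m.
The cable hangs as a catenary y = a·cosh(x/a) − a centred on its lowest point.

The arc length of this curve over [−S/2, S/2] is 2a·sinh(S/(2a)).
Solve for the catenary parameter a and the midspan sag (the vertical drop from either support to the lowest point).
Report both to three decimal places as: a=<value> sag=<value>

seed: a₀ = √(S³/(24(L−S))) = √(75.844³/(24·28.179)) = 25.398814
iter 1: u=1.493062  f(a)=+3.313e+00  f'(a)=-2.755e+00  a ← 25.398814 − (+3.313e+00/-2.755e+00) = 26.601467
iter 2: u=1.425560  f(a)=+2.498e-01  f'(a)=-2.353e+00  a ← 26.601467 − (+2.498e-01/-2.353e+00) = 26.707623
iter 3: u=1.419894  f(a)=+1.677e-03  f'(a)=-2.322e+00  a ← 26.707623 − (+1.677e-03/-2.322e+00) = 26.708346
iter 4: u=1.419856  f(a)=+7.668e-08  f'(a)=-2.322e+00  a ← 26.708346 − (+7.668e-08/-2.322e+00) = 26.708346
iter 5: u=1.419856  f(a)=+0.000e+00  f'(a)=-2.322e+00  a ← 26.708346 − (+0.000e+00/-2.322e+00) = 26.708346
converged: |Δa| < 1e-12 after 5 iterations
sag = a·(cosh(S/(2a)) − 1) = 26.708346·(cosh(1.419856) − 1) = 31.759867
T_max/T_min = cosh(S/(2a)) = 2.189136

a=26.708 sag=31.760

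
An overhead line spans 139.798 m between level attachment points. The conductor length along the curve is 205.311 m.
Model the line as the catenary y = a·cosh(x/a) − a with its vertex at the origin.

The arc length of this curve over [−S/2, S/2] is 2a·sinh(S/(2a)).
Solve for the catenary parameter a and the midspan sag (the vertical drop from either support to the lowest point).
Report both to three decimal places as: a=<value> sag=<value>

seed: a₀ = √(S³/(24(L−S))) = √(139.798³/(24·65.513)) = 41.685218
iter 1: u=1.676829  f(a)=+9.852e+00  f'(a)=-4.121e+00  a ← 41.685218 − (+9.852e+00/-4.121e+00) = 44.076075
iter 2: u=1.585872  f(a)=+9.111e-01  f'(a)=-3.391e+00  a ← 44.076075 − (+9.111e-01/-3.391e+00) = 44.344797
iter 3: u=1.576262  f(a)=+9.547e-03  f'(a)=-3.320e+00  a ← 44.344797 − (+9.547e-03/-3.320e+00) = 44.347673
iter 4: u=1.576159  f(a)=+1.073e-06  f'(a)=-3.319e+00  a ← 44.347673 − (+1.073e-06/-3.319e+00) = 44.347673
iter 5: u=1.576159  f(a)=+0.000e+00  f'(a)=-3.319e+00  a ← 44.347673 − (+0.000e+00/-3.319e+00) = 44.347673
converged: |Δa| < 1e-12 after 5 iterations
sag = a·(cosh(S/(2a)) − 1) = 44.347673·(cosh(1.576159) − 1) = 67.477493
T_max/T_min = cosh(S/(2a)) = 2.521557

a=44.348 sag=67.477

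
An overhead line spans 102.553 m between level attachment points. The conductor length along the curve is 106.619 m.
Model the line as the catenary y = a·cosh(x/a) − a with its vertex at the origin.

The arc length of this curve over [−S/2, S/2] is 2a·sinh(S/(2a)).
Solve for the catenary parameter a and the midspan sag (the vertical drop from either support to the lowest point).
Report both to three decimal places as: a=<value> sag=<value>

seed: a₀ = √(S³/(24(L−S))) = √(102.553³/(24·4.066)) = 105.131593
iter 1: u=0.487736  f(a)=+4.864e-02  f'(a)=-7.921e-02  a ← 105.131593 − (+4.864e-02/-7.921e-02) = 105.745649
iter 2: u=0.484904  f(a)=+4.294e-04  f'(a)=-7.781e-02  a ← 105.745649 − (+4.294e-04/-7.781e-02) = 105.751168
iter 3: u=0.484879  f(a)=+3.414e-08  f'(a)=-7.780e-02  a ← 105.751168 − (+3.414e-08/-7.780e-02) = 105.751168
iter 4: u=0.484879  f(a)=+0.000e+00  f'(a)=-7.780e-02  a ← 105.751168 − (+0.000e+00/-7.780e-02) = 105.751168
converged: |Δa| < 1e-12 after 4 iterations
sag = a·(cosh(S/(2a)) − 1) = 105.751168·(cosh(0.484879) − 1) = 12.676921
T_max/T_min = cosh(S/(2a)) = 1.119875

a=105.751 sag=12.677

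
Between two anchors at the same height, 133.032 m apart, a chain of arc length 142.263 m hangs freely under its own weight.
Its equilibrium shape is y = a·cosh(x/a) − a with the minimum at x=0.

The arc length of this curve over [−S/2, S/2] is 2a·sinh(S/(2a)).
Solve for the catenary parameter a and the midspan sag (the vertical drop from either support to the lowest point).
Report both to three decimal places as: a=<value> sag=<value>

seed: a₀ = √(S³/(24(L−S))) = √(133.032³/(24·9.231)) = 103.087067
iter 1: u=0.645241  f(a)=+1.941e-01  f'(a)=-1.867e-01  a ← 103.087067 − (+1.941e-01/-1.867e-01) = 104.126800
iter 2: u=0.638798  f(a)=+2.975e-03  f'(a)=-1.810e-01  a ← 104.126800 − (+2.975e-03/-1.810e-01) = 104.143240
iter 3: u=0.638697  f(a)=+7.234e-07  f'(a)=-1.809e-01  a ← 104.143240 − (+7.234e-07/-1.809e-01) = 104.143244
iter 4: u=0.638697  f(a)=+5.684e-14  f'(a)=-1.809e-01  a ← 104.143244 − (+5.684e-14/-1.809e-01) = 104.143244
converged: |Δa| < 1e-12 after 4 iterations
sag = a·(cosh(S/(2a)) − 1) = 104.143244·(cosh(0.638697) − 1) = 21.973787
T_max/T_min = cosh(S/(2a)) = 1.210996

a=104.143 sag=21.974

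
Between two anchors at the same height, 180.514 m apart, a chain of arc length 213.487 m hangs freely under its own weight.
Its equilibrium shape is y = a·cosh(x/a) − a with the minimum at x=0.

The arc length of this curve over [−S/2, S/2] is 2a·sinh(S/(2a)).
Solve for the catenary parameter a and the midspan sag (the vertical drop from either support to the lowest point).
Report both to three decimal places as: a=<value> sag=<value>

a=88.484 sag=50.165

seed: a₀ = √(S³/(24(L−S))) = √(180.514³/(24·32.973)) = 86.214732
iter 1: u=1.046886  f(a)=+1.855e+00  f'(a)=-8.521e-01  a ← 86.214732 − (+1.855e+00/-8.521e-01) = 88.391449
iter 2: u=1.021106  f(a)=+7.256e-02  f'(a)=-7.866e-01  a ← 88.391449 − (+7.256e-02/-7.866e-01) = 88.483702
iter 3: u=1.020041  f(a)=+1.211e-04  f'(a)=-7.840e-01  a ← 88.483702 − (+1.211e-04/-7.840e-01) = 88.483856
iter 4: u=1.020039  f(a)=+3.384e-10  f'(a)=-7.840e-01  a ← 88.483856 − (+3.384e-10/-7.840e-01) = 88.483856
iter 5: u=1.020039  f(a)=+2.842e-14  f'(a)=-7.840e-01  a ← 88.483856 − (+2.842e-14/-7.840e-01) = 88.483856
converged: |Δa| < 1e-12 after 5 iterations
sag = a·(cosh(S/(2a)) − 1) = 88.483856·(cosh(1.020039) − 1) = 50.165225
T_max/T_min = cosh(S/(2a)) = 1.566942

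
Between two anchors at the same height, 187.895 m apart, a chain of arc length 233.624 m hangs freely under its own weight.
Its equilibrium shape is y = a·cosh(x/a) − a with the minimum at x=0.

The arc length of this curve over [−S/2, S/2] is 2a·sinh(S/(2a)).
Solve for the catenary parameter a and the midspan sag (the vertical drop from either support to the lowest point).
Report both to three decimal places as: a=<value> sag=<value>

seed: a₀ = √(S³/(24(L−S))) = √(187.895³/(24·45.729)) = 77.744802
iter 1: u=1.208409  f(a)=+3.457e+00  f'(a)=-1.357e+00  a ← 77.744802 − (+3.457e+00/-1.357e+00) = 80.291823
iter 2: u=1.170076  f(a)=+1.772e-01  f'(a)=-1.221e+00  a ← 80.291823 − (+1.772e-01/-1.221e+00) = 80.436864
iter 3: u=1.167966  f(a)=+5.209e-04  f'(a)=-1.214e+00  a ← 80.436864 − (+5.209e-04/-1.214e+00) = 80.437293
iter 4: u=1.167959  f(a)=+4.531e-09  f'(a)=-1.214e+00  a ← 80.437293 − (+4.531e-09/-1.214e+00) = 80.437293
iter 5: u=1.167959  f(a)=+5.684e-14  f'(a)=-1.214e+00  a ← 80.437293 − (+5.684e-14/-1.214e+00) = 80.437293
converged: |Δa| < 1e-12 after 5 iterations
sag = a·(cosh(S/(2a)) − 1) = 80.437293·(cosh(1.167959) − 1) = 61.390777
T_max/T_min = cosh(S/(2a)) = 1.763213

a=80.437 sag=61.391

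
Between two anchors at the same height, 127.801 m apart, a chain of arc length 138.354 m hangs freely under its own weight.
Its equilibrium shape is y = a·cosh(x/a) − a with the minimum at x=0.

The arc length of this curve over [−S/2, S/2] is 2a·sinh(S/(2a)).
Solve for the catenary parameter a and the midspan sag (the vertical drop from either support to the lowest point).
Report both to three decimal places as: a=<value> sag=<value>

seed: a₀ = √(S³/(24(L−S))) = √(127.801³/(24·10.553)) = 90.783681
iter 1: u=0.703877  f(a)=+2.645e-01  f'(a)=-2.442e-01  a ← 90.783681 − (+2.645e-01/-2.442e-01) = 91.866865
iter 2: u=0.695577  f(a)=+4.809e-03  f'(a)=-2.354e-01  a ← 91.866865 − (+4.809e-03/-2.354e-01) = 91.887293
iter 3: u=0.695423  f(a)=+1.655e-06  f'(a)=-2.352e-01  a ← 91.887293 − (+1.655e-06/-2.352e-01) = 91.887300
iter 4: u=0.695423  f(a)=+1.990e-13  f'(a)=-2.352e-01  a ← 91.887300 − (+1.990e-13/-2.352e-01) = 91.887300
converged: |Δa| < 1e-12 after 4 iterations
sag = a·(cosh(S/(2a)) − 1) = 91.887300·(cosh(0.695423) − 1) = 23.128930
T_max/T_min = cosh(S/(2a)) = 1.251710

a=91.887 sag=23.129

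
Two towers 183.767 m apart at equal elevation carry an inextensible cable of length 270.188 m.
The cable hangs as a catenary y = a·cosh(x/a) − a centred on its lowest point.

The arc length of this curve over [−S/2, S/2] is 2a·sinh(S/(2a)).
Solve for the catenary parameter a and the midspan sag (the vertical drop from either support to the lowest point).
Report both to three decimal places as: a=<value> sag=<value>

a=58.205 sag=88.894

seed: a₀ = √(S³/(24(L−S))) = √(183.767³/(24·86.421)) = 54.699836
iter 1: u=1.679777  f(a)=+1.304e+01  f'(a)=-4.146e+00  a ← 54.699836 − (+1.304e+01/-4.146e+00) = 57.846044
iter 2: u=1.588415  f(a)=+1.210e+00  f'(a)=-3.410e+00  a ← 57.846044 − (+1.210e+00/-3.410e+00) = 58.200960
iter 3: u=1.578728  f(a)=+1.277e-02  f'(a)=-3.338e+00  a ← 58.200960 − (+1.277e-02/-3.338e+00) = 58.204784
iter 4: u=1.578625  f(a)=+1.454e-06  f'(a)=-3.337e+00  a ← 58.204784 − (+1.454e-06/-3.337e+00) = 58.204785
iter 5: u=1.578625  f(a)=+0.000e+00  f'(a)=-3.337e+00  a ← 58.204785 − (+0.000e+00/-3.337e+00) = 58.204785
converged: |Δa| < 1e-12 after 5 iterations
sag = a·(cosh(S/(2a)) − 1) = 58.204785·(cosh(1.578625) − 1) = 88.894453
T_max/T_min = cosh(S/(2a)) = 2.527271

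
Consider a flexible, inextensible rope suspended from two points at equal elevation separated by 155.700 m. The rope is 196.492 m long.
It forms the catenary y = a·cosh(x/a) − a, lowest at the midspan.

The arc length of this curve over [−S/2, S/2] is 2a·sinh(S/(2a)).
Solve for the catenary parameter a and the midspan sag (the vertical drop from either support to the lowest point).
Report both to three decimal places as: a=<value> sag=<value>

seed: a₀ = √(S³/(24(L−S))) = √(155.700³/(24·40.792)) = 62.092593
iter 1: u=1.253773  f(a)=+3.329e+00  f'(a)=-1.532e+00  a ← 62.092593 − (+3.329e+00/-1.532e+00) = 64.264888
iter 2: u=1.211392  f(a)=+1.827e-01  f'(a)=-1.368e+00  a ← 64.264888 − (+1.827e-01/-1.368e+00) = 64.398375
iter 3: u=1.208881  f(a)=+6.207e-04  f'(a)=-1.359e+00  a ← 64.398375 − (+6.207e-04/-1.359e+00) = 64.398832
iter 4: u=1.208873  f(a)=+7.221e-09  f'(a)=-1.359e+00  a ← 64.398832 − (+7.221e-09/-1.359e+00) = 64.398832
iter 5: u=1.208873  f(a)=+0.000e+00  f'(a)=-1.359e+00  a ← 64.398832 − (+0.000e+00/-1.359e+00) = 64.398832
converged: |Δa| < 1e-12 after 5 iterations
sag = a·(cosh(S/(2a)) − 1) = 64.398832·(cosh(1.208873) − 1) = 53.072382
T_max/T_min = cosh(S/(2a)) = 1.824120

a=64.399 sag=53.072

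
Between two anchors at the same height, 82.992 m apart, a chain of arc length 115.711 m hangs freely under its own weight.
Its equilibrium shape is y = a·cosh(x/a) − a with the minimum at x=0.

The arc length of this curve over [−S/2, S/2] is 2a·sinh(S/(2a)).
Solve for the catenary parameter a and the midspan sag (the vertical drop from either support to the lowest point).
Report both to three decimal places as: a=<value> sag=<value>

seed: a₀ = √(S³/(24(L−S))) = √(82.992³/(24·32.719)) = 26.980421
iter 1: u=1.538004  f(a)=+4.095e+00  f'(a)=-3.050e+00  a ← 26.980421 − (+4.095e+00/-3.050e+00) = 28.323163
iter 2: u=1.465091  f(a)=+3.256e-01  f'(a)=-2.582e+00  a ← 28.323163 − (+3.256e-01/-2.582e+00) = 28.449226
iter 3: u=1.458599  f(a)=+2.450e-03  f'(a)=-2.544e+00  a ← 28.449226 − (+2.450e-03/-2.544e+00) = 28.450189
iter 4: u=1.458549  f(a)=+1.411e-07  f'(a)=-2.543e+00  a ← 28.450189 − (+1.411e-07/-2.543e+00) = 28.450189
iter 5: u=1.458549  f(a)=-1.421e-14  f'(a)=-2.543e+00  a ← 28.450189 − (-1.421e-14/-2.543e+00) = 28.450189
converged: |Δa| < 1e-12 after 5 iterations
sag = a·(cosh(S/(2a)) − 1) = 28.450189·(cosh(1.458549) − 1) = 36.022070
T_max/T_min = cosh(S/(2a)) = 2.266145

a=28.450 sag=36.022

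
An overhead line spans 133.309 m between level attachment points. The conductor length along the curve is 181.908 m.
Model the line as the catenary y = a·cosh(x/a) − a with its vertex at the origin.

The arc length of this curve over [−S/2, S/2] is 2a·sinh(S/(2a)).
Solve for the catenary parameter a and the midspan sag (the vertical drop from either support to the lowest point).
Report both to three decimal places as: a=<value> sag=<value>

seed: a₀ = √(S³/(24(L−S))) = √(133.309³/(24·48.599)) = 45.068169
iter 1: u=1.478971  f(a)=+5.601e+00  f'(a)=-2.667e+00  a ← 45.068169 − (+5.601e+00/-2.667e+00) = 47.168260
iter 2: u=1.413122  f(a)=+4.153e-01  f'(a)=-2.285e+00  a ← 47.168260 − (+4.153e-01/-2.285e+00) = 47.350013
iter 3: u=1.407698  f(a)=+2.687e-03  f'(a)=-2.255e+00  a ← 47.350013 − (+2.687e-03/-2.255e+00) = 47.351204
iter 4: u=1.407662  f(a)=+1.141e-07  f'(a)=-2.255e+00  a ← 47.351204 − (+1.141e-07/-2.255e+00) = 47.351204
iter 5: u=1.407662  f(a)=+0.000e+00  f'(a)=-2.255e+00  a ← 47.351204 − (+0.000e+00/-2.255e+00) = 47.351204
converged: |Δa| < 1e-12 after 5 iterations
sag = a·(cosh(S/(2a)) − 1) = 47.351204·(cosh(1.407662) − 1) = 55.190332
T_max/T_min = cosh(S/(2a)) = 2.165553

a=47.351 sag=55.190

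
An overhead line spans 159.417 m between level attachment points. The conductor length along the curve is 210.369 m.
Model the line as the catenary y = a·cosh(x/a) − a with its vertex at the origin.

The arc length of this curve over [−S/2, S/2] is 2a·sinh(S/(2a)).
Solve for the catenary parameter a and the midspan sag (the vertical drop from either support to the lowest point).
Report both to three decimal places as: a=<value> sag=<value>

seed: a₀ = √(S³/(24(L−S))) = √(159.417³/(24·50.952)) = 57.559327
iter 1: u=1.384806  f(a)=+5.115e+00  f'(a)=-2.134e+00  a ← 57.559327 − (+5.115e+00/-2.134e+00) = 59.956027
iter 2: u=1.329449  f(a)=+3.368e-01  f'(a)=-1.861e+00  a ← 59.956027 − (+3.368e-01/-1.861e+00) = 60.136965
iter 3: u=1.325449  f(a)=+1.688e-03  f'(a)=-1.843e+00  a ← 60.136965 − (+1.688e-03/-1.843e+00) = 60.137881
iter 4: u=1.325429  f(a)=+4.288e-08  f'(a)=-1.843e+00  a ← 60.137881 − (+4.288e-08/-1.843e+00) = 60.137881
iter 5: u=1.325429  f(a)=+2.842e-14  f'(a)=-1.843e+00  a ← 60.137881 − (+2.842e-14/-1.843e+00) = 60.137881
converged: |Δa| < 1e-12 after 5 iterations
sag = a·(cosh(S/(2a)) − 1) = 60.137881·(cosh(1.325429) − 1) = 61.024587
T_max/T_min = cosh(S/(2a)) = 2.014745

a=60.138 sag=61.025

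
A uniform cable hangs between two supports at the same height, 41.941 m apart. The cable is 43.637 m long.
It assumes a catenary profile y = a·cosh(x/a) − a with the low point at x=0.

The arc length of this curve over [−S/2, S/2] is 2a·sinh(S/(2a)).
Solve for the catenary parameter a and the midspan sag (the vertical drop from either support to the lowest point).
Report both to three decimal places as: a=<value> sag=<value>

seed: a₀ = √(S³/(24(L−S))) = √(41.941³/(24·1.696)) = 42.573527
iter 1: u=0.492571  f(a)=+2.069e-02  f'(a)=-8.162e-02  a ← 42.573527 − (+2.069e-02/-8.162e-02) = 42.827055
iter 2: u=0.489655  f(a)=+1.863e-04  f'(a)=-8.016e-02  a ← 42.827055 − (+1.863e-04/-8.016e-02) = 42.829380
iter 3: u=0.489629  f(a)=+1.541e-08  f'(a)=-8.015e-02  a ← 42.829380 − (+1.541e-08/-8.015e-02) = 42.829380
iter 4: u=0.489629  f(a)=+0.000e+00  f'(a)=-8.015e-02  a ← 42.829380 − (+0.000e+00/-8.015e-02) = 42.829380
converged: |Δa| < 1e-12 after 4 iterations
sag = a·(cosh(S/(2a)) − 1) = 42.829380·(cosh(0.489629) − 1) = 5.237269
T_max/T_min = cosh(S/(2a)) = 1.122282

a=42.829 sag=5.237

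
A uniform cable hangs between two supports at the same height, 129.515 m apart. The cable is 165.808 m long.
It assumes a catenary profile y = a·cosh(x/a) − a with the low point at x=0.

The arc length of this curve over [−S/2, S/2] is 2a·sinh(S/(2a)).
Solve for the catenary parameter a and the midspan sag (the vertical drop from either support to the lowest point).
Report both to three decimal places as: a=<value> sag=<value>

a=51.918 sag=45.901

seed: a₀ = √(S³/(24(L−S))) = √(129.515³/(24·36.293)) = 49.941669
iter 1: u=1.296663  f(a)=+3.176e+00  f'(a)=-1.713e+00  a ← 49.941669 − (+3.176e+00/-1.713e+00) = 51.795849
iter 2: u=1.250245  f(a)=+1.854e-01  f'(a)=-1.518e+00  a ← 51.795849 − (+1.854e-01/-1.518e+00) = 51.917997
iter 3: u=1.247304  f(a)=+7.190e-04  f'(a)=-1.506e+00  a ← 51.917997 − (+7.190e-04/-1.506e+00) = 51.918475
iter 4: u=1.247292  f(a)=+1.090e-08  f'(a)=-1.506e+00  a ← 51.918475 − (+1.090e-08/-1.506e+00) = 51.918475
iter 5: u=1.247292  f(a)=+0.000e+00  f'(a)=-1.506e+00  a ← 51.918475 − (+0.000e+00/-1.506e+00) = 51.918475
converged: |Δa| < 1e-12 after 5 iterations
sag = a·(cosh(S/(2a)) − 1) = 51.918475·(cosh(1.247292) − 1) = 45.900753
T_max/T_min = cosh(S/(2a)) = 1.884093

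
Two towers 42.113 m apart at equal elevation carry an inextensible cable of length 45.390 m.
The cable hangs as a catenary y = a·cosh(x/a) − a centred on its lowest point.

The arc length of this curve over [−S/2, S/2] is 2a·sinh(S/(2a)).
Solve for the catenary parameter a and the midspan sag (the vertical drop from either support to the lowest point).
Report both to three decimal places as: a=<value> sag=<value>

a=31.170 sag=7.387

seed: a₀ = √(S³/(24(L−S))) = √(42.113³/(24·3.277)) = 30.816295
iter 1: u=0.683291  f(a)=+7.736e-02  f'(a)=-2.228e-01  a ← 30.816295 − (+7.736e-02/-2.228e-01) = 31.163528
iter 2: u=0.675678  f(a)=+1.327e-03  f'(a)=-2.152e-01  a ← 31.163528 − (+1.327e-03/-2.152e-01) = 31.169694
iter 3: u=0.675544  f(a)=+4.055e-07  f'(a)=-2.151e-01  a ← 31.169694 − (+4.055e-07/-2.151e-01) = 31.169696
iter 4: u=0.675544  f(a)=+4.263e-14  f'(a)=-2.151e-01  a ← 31.169696 − (+4.263e-14/-2.151e-01) = 31.169696
converged: |Δa| < 1e-12 after 4 iterations
sag = a·(cosh(S/(2a)) − 1) = 31.169696·(cosh(0.675544) − 1) = 7.386924
T_max/T_min = cosh(S/(2a)) = 1.236991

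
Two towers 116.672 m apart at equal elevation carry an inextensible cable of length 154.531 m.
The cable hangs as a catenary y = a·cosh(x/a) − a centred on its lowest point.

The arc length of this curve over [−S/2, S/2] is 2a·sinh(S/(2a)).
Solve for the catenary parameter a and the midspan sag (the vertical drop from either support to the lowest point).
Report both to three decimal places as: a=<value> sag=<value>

seed: a₀ = √(S³/(24(L−S))) = √(116.672³/(24·37.859)) = 41.808037
iter 1: u=1.395330  f(a)=+3.861e+00  f'(a)=-2.189e+00  a ← 41.808037 − (+3.861e+00/-2.189e+00) = 43.571768
iter 2: u=1.338849  f(a)=+2.578e-01  f'(a)=-1.906e+00  a ← 43.571768 − (+2.578e-01/-1.906e+00) = 43.707028
iter 3: u=1.334705  f(a)=+1.331e-03  f'(a)=-1.886e+00  a ← 43.707028 − (+1.331e-03/-1.886e+00) = 43.707734
iter 4: u=1.334684  f(a)=+3.586e-08  f'(a)=-1.886e+00  a ← 43.707734 − (+3.586e-08/-1.886e+00) = 43.707734
iter 5: u=1.334684  f(a)=+0.000e+00  f'(a)=-1.886e+00  a ← 43.707734 − (+0.000e+00/-1.886e+00) = 43.707734
converged: |Δa| < 1e-12 after 5 iterations
sag = a·(cosh(S/(2a)) − 1) = 43.707734·(cosh(1.334684) − 1) = 45.063452
T_max/T_min = cosh(S/(2a)) = 2.031018

a=43.708 sag=45.063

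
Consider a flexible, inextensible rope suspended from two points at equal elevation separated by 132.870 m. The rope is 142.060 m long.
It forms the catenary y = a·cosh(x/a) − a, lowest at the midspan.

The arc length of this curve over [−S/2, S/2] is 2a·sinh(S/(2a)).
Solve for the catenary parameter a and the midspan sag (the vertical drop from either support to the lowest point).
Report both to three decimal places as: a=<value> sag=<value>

seed: a₀ = √(S³/(24(L−S))) = √(132.870³/(24·9.190)) = 103.128102
iter 1: u=0.644199  f(a)=+1.926e-01  f'(a)=-1.857e-01  a ← 103.128102 − (+1.926e-01/-1.857e-01) = 104.164996
iter 2: u=0.637786  f(a)=+2.943e-03  f'(a)=-1.801e-01  a ← 104.164996 − (+2.943e-03/-1.801e-01) = 104.181338
iter 3: u=0.637686  f(a)=+7.110e-07  f'(a)=-1.800e-01  a ← 104.181338 − (+7.110e-07/-1.800e-01) = 104.181342
iter 4: u=0.637686  f(a)=+0.000e+00  f'(a)=-1.800e-01  a ← 104.181342 − (+0.000e+00/-1.800e-01) = 104.181342
converged: |Δa| < 1e-12 after 4 iterations
sag = a·(cosh(S/(2a)) − 1) = 104.181342·(cosh(0.637686) − 1) = 21.909946
T_max/T_min = cosh(S/(2a)) = 1.210306

a=104.181 sag=21.910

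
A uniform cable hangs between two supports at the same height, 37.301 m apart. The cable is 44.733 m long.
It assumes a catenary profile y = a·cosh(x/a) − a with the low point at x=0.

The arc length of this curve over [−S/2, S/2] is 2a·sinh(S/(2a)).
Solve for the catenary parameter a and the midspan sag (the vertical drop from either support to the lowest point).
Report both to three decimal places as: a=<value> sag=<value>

seed: a₀ = √(S³/(24(L−S))) = √(37.301³/(24·7.432)) = 17.057769
iter 1: u=1.093373  f(a)=+4.571e-01  f'(a)=-9.801e-01  a ← 17.057769 − (+4.571e-01/-9.801e-01) = 17.524136
iter 2: u=1.064275  f(a)=+1.942e-02  f'(a)=-8.984e-01  a ← 17.524136 − (+1.942e-02/-8.984e-01) = 17.545747
iter 3: u=1.062964  f(a)=+3.848e-05  f'(a)=-8.949e-01  a ← 17.545747 − (+3.848e-05/-8.949e-01) = 17.545790
iter 4: u=1.062962  f(a)=+1.518e-10  f'(a)=-8.949e-01  a ← 17.545790 − (+1.518e-10/-8.949e-01) = 17.545790
iter 5: u=1.062962  f(a)=-1.421e-14  f'(a)=-8.949e-01  a ← 17.545790 − (-1.421e-14/-8.949e-01) = 17.545790
converged: |Δa| < 1e-12 after 5 iterations
sag = a·(cosh(S/(2a)) − 1) = 17.545790·(cosh(1.062962) − 1) = 10.881575
T_max/T_min = cosh(S/(2a)) = 1.620182

a=17.546 sag=10.882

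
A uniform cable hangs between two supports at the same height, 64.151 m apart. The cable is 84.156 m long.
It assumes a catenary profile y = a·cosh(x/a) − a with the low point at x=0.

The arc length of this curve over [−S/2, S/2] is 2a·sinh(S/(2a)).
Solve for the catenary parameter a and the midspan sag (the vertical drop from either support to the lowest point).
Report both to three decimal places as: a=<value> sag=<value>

a=24.476 sag=24.203

seed: a₀ = √(S³/(24(L−S))) = √(64.151³/(24·20.005)) = 23.449320
iter 1: u=1.367865  f(a)=+1.957e+00  f'(a)=-2.048e+00  a ← 23.449320 − (+1.957e+00/-2.048e+00) = 24.405137
iter 2: u=1.314293  f(a)=+1.260e-01  f'(a)=-1.792e+00  a ← 24.405137 − (+1.260e-01/-1.792e+00) = 24.475478
iter 3: u=1.310516  f(a)=+6.021e-04  f'(a)=-1.775e+00  a ← 24.475478 − (+6.021e-04/-1.775e+00) = 24.475817
iter 4: u=1.310498  f(a)=+1.389e-08  f'(a)=-1.774e+00  a ← 24.475817 − (+1.389e-08/-1.774e+00) = 24.475817
iter 5: u=1.310498  f(a)=+0.000e+00  f'(a)=-1.774e+00  a ← 24.475817 − (+0.000e+00/-1.774e+00) = 24.475817
converged: |Δa| < 1e-12 after 5 iterations
sag = a·(cosh(S/(2a)) − 1) = 24.475817·(cosh(1.310498) − 1) = 24.202964
T_max/T_min = cosh(S/(2a)) = 1.988852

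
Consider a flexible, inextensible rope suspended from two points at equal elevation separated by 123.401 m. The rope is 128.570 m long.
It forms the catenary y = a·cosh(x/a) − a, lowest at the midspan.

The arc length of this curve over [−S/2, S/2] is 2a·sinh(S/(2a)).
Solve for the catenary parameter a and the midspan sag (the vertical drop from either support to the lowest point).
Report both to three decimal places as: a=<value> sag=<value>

seed: a₀ = √(S³/(24(L−S))) = √(123.401³/(24·5.169)) = 123.074798
iter 1: u=0.501325  f(a)=+6.535e-02  f'(a)=-8.613e-02  a ← 123.074798 − (+6.535e-02/-8.613e-02) = 123.833502
iter 2: u=0.498254  f(a)=+6.092e-04  f'(a)=-8.453e-02  a ← 123.833502 − (+6.092e-04/-8.453e-02) = 123.840709
iter 3: u=0.498225  f(a)=+5.405e-08  f'(a)=-8.451e-02  a ← 123.840709 − (+5.405e-08/-8.451e-02) = 123.840709
iter 4: u=0.498225  f(a)=-2.842e-14  f'(a)=-8.451e-02  a ← 123.840709 − (-2.842e-14/-8.451e-02) = 123.840709
converged: |Δa| < 1e-12 after 4 iterations
sag = a·(cosh(S/(2a)) − 1) = 123.840709·(cosh(0.498225) − 1) = 15.690945
T_max/T_min = cosh(S/(2a)) = 1.126703

a=123.841 sag=15.691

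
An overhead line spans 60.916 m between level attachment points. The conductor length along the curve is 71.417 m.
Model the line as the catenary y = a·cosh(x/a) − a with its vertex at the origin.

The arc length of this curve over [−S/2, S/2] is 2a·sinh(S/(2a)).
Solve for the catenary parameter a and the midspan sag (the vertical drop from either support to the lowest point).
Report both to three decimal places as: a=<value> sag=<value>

a=30.694 sag=16.393

seed: a₀ = √(S³/(24(L−S))) = √(60.916³/(24·10.501)) = 29.948572
iter 1: u=1.017010  f(a)=+5.566e-01  f'(a)=-7.765e-01  a ← 29.948572 − (+5.566e-01/-7.765e-01) = 30.665389
iter 2: u=0.993237  f(a)=+2.061e-02  f'(a)=-7.200e-01  a ← 30.665389 − (+2.061e-02/-7.200e-01) = 30.694016
iter 3: u=0.992311  f(a)=+3.067e-05  f'(a)=-7.178e-01  a ← 30.694016 − (+3.067e-05/-7.178e-01) = 30.694059
iter 4: u=0.992309  f(a)=+6.811e-11  f'(a)=-7.178e-01  a ← 30.694059 − (+6.811e-11/-7.178e-01) = 30.694059
iter 5: u=0.992309  f(a)=+0.000e+00  f'(a)=-7.178e-01  a ← 30.694059 − (+0.000e+00/-7.178e-01) = 30.694059
converged: |Δa| < 1e-12 after 5 iterations
sag = a·(cosh(S/(2a)) − 1) = 30.694059·(cosh(0.992309) − 1) = 16.393330
T_max/T_min = cosh(S/(2a)) = 1.534088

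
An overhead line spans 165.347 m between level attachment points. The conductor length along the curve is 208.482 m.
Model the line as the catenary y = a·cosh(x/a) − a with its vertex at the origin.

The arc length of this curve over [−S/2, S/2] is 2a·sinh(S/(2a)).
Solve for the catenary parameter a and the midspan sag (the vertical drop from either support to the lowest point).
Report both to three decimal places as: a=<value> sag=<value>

a=68.525 sag=56.222

seed: a₀ = √(S³/(24(L−S))) = √(165.347³/(24·43.135)) = 66.080597
iter 1: u=1.251101  f(a)=+3.504e+00  f'(a)=-1.522e+00  a ← 66.080597 − (+3.504e+00/-1.522e+00) = 68.383676
iter 2: u=1.208965  f(a)=+1.915e-01  f'(a)=-1.359e+00  a ← 68.383676 − (+1.915e-01/-1.359e+00) = 68.524577
iter 3: u=1.206480  f(a)=+6.455e-04  f'(a)=-1.350e+00  a ← 68.524577 − (+6.455e-04/-1.350e+00) = 68.525055
iter 4: u=1.206471  f(a)=+7.384e-09  f'(a)=-1.350e+00  a ← 68.525055 − (+7.384e-09/-1.350e+00) = 68.525055
iter 5: u=1.206471  f(a)=+2.842e-14  f'(a)=-1.350e+00  a ← 68.525055 − (+2.842e-14/-1.350e+00) = 68.525055
converged: |Δa| < 1e-12 after 5 iterations
sag = a·(cosh(S/(2a)) − 1) = 68.525055·(cosh(1.206471) − 1) = 56.222166
T_max/T_min = cosh(S/(2a)) = 1.820461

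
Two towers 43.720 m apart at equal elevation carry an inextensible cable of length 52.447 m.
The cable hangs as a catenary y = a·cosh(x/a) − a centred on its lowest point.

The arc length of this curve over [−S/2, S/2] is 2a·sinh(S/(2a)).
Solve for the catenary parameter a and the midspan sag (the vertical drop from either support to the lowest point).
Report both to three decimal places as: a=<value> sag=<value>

a=20.547 sag=12.767

seed: a₀ = √(S³/(24(L−S))) = √(43.720³/(24·8.727)) = 19.974785
iter 1: u=1.094380  f(a)=+5.378e-01  f'(a)=-9.830e-01  a ← 19.974785 − (+5.378e-01/-9.830e-01) = 20.521823
iter 2: u=1.065208  f(a)=+2.288e-02  f'(a)=-9.010e-01  a ← 20.521823 − (+2.288e-02/-9.010e-01) = 20.547220
iter 3: u=1.063891  f(a)=+4.551e-05  f'(a)=-8.974e-01  a ← 20.547220 − (+4.551e-05/-8.974e-01) = 20.547271
iter 4: u=1.063888  f(a)=+1.808e-10  f'(a)=-8.974e-01  a ← 20.547271 − (+1.808e-10/-8.974e-01) = 20.547271
iter 5: u=1.063888  f(a)=-7.105e-15  f'(a)=-8.974e-01  a ← 20.547271 − (-7.105e-15/-8.974e-01) = 20.547271
converged: |Δa| < 1e-12 after 5 iterations
sag = a·(cosh(S/(2a)) − 1) = 20.547271·(cosh(1.063888) − 1) = 12.767325
T_max/T_min = cosh(S/(2a)) = 1.621364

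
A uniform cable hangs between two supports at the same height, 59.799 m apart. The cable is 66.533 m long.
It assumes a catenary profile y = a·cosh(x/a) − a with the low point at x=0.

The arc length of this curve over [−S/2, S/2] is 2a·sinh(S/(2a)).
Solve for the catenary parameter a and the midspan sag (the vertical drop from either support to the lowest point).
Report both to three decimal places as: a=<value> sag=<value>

a=36.974 sag=12.763

seed: a₀ = √(S³/(24(L−S))) = √(59.799³/(24·6.734)) = 36.374640
iter 1: u=0.821988  f(a)=+2.312e-01  f'(a)=-3.959e-01  a ← 36.374640 − (+2.312e-01/-3.959e-01) = 36.958622
iter 2: u=0.808999  f(a)=+5.685e-03  f'(a)=-3.766e-01  a ← 36.958622 − (+5.685e-03/-3.766e-01) = 36.973716
iter 3: u=0.808669  f(a)=+3.630e-06  f'(a)=-3.762e-01  a ← 36.973716 − (+3.630e-06/-3.762e-01) = 36.973726
iter 4: u=0.808669  f(a)=+1.478e-12  f'(a)=-3.761e-01  a ← 36.973726 − (+1.478e-12/-3.761e-01) = 36.973726
converged: |Δa| < 1e-12 after 4 iterations
sag = a·(cosh(S/(2a)) − 1) = 36.973726·(cosh(0.808669) − 1) = 12.762744
T_max/T_min = cosh(S/(2a)) = 1.345184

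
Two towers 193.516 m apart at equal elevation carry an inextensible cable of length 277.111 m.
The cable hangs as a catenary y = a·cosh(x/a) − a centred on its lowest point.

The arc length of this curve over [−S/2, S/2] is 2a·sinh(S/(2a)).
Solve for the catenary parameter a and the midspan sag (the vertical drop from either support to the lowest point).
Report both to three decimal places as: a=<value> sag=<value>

a=63.663 sag=88.818

seed: a₀ = √(S³/(24(L−S))) = √(193.516³/(24·83.595)) = 60.100702
iter 1: u=1.609931  f(a)=+1.153e+01  f'(a)=-3.573e+00  a ← 60.100702 − (+1.153e+01/-3.573e+00) = 63.326828
iter 2: u=1.527915  f(a)=+9.932e-01  f'(a)=-2.981e+00  a ← 63.326828 − (+9.932e-01/-2.981e+00) = 63.659944
iter 3: u=1.519920  f(a)=+8.909e-03  f'(a)=-2.928e+00  a ← 63.659944 − (+8.909e-03/-2.928e+00) = 63.662987
iter 4: u=1.519847  f(a)=+7.311e-07  f'(a)=-2.928e+00  a ← 63.662987 − (+7.311e-07/-2.928e+00) = 63.662987
iter 5: u=1.519847  f(a)=+0.000e+00  f'(a)=-2.928e+00  a ← 63.662987 − (+0.000e+00/-2.928e+00) = 63.662987
converged: |Δa| < 1e-12 after 5 iterations
sag = a·(cosh(S/(2a)) − 1) = 63.662987·(cosh(1.519847) − 1) = 88.818496
T_max/T_min = cosh(S/(2a)) = 2.395136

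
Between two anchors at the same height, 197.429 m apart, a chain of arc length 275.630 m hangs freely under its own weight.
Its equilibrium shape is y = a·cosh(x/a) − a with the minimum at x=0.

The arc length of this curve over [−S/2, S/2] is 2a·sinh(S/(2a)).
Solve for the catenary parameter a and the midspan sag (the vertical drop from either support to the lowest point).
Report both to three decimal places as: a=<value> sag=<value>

seed: a₀ = √(S³/(24(L−S))) = √(197.429³/(24·78.201)) = 64.033117
iter 1: u=1.541616  f(a)=+9.836e+00  f'(a)=-3.074e+00  a ← 64.033117 − (+9.836e+00/-3.074e+00) = 67.232372
iter 2: u=1.468258  f(a)=+7.852e-01  f'(a)=-2.602e+00  a ← 67.232372 − (+7.852e-01/-2.602e+00) = 67.534202
iter 3: u=1.461696  f(a)=+5.964e-03  f'(a)=-2.562e+00  a ← 67.534202 − (+5.964e-03/-2.562e+00) = 67.536530
iter 4: u=1.461646  f(a)=+3.497e-07  f'(a)=-2.562e+00  a ← 67.536530 − (+3.497e-07/-2.562e+00) = 67.536530
iter 5: u=1.461646  f(a)=-5.684e-14  f'(a)=-2.562e+00  a ← 67.536530 − (-5.684e-14/-2.562e+00) = 67.536530
converged: |Δa| < 1e-12 after 5 iterations
sag = a·(cosh(S/(2a)) − 1) = 67.536530·(cosh(1.461646) − 1) = 85.937107
T_max/T_min = cosh(S/(2a)) = 2.272454

a=67.537 sag=85.937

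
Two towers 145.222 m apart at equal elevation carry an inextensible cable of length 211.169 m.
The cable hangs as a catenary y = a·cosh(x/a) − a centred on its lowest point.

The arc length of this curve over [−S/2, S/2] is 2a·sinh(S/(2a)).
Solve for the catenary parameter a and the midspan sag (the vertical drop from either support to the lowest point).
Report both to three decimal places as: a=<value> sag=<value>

a=46.719 sag=68.740

seed: a₀ = √(S³/(24(L−S))) = √(145.222³/(24·65.947)) = 43.989141
iter 1: u=1.650657  f(a)=+9.590e+00  f'(a)=-3.899e+00  a ← 43.989141 − (+9.590e+00/-3.899e+00) = 46.448707
iter 2: u=1.563251  f(a)=+8.631e-01  f'(a)=-3.226e+00  a ← 46.448707 − (+8.631e-01/-3.226e+00) = 46.716238
iter 3: u=1.554299  f(a)=+8.518e-03  f'(a)=-3.163e+00  a ← 46.716238 − (+8.518e-03/-3.163e+00) = 46.718931
iter 4: u=1.554209  f(a)=+8.477e-07  f'(a)=-3.162e+00  a ← 46.718931 − (+8.477e-07/-3.162e+00) = 46.718931
iter 5: u=1.554209  f(a)=-2.842e-14  f'(a)=-3.162e+00  a ← 46.718931 − (-2.842e-14/-3.162e+00) = 46.718931
converged: |Δa| < 1e-12 after 5 iterations
sag = a·(cosh(S/(2a)) − 1) = 46.718931·(cosh(1.554209) − 1) = 68.739915
T_max/T_min = cosh(S/(2a)) = 2.471350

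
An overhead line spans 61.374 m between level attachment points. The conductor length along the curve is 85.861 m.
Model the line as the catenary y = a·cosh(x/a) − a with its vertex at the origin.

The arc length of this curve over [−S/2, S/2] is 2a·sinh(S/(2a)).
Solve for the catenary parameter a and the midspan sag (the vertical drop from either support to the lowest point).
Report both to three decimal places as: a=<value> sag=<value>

a=20.926 sag=26.833

seed: a₀ = √(S³/(24(L−S))) = √(61.374³/(24·24.487)) = 19.833677
iter 1: u=1.547217  f(a)=+3.104e+00  f'(a)=-3.113e+00  a ← 19.833677 − (+3.104e+00/-3.113e+00) = 20.830626
iter 2: u=1.473167  f(a)=+2.494e-01  f'(a)=-2.631e+00  a ← 20.830626 − (+2.494e-01/-2.631e+00) = 20.925394
iter 3: u=1.466496  f(a)=+1.920e-03  f'(a)=-2.591e+00  a ← 20.925394 − (+1.920e-03/-2.591e+00) = 20.926135
iter 4: u=1.466444  f(a)=+1.158e-07  f'(a)=-2.591e+00  a ← 20.926135 − (+1.158e-07/-2.591e+00) = 20.926135
iter 5: u=1.466444  f(a)=+0.000e+00  f'(a)=-2.591e+00  a ← 20.926135 − (+0.000e+00/-2.591e+00) = 20.926135
converged: |Δa| < 1e-12 after 5 iterations
sag = a·(cosh(S/(2a)) − 1) = 20.926135·(cosh(1.466444) − 1) = 26.832958
T_max/T_min = cosh(S/(2a)) = 2.282270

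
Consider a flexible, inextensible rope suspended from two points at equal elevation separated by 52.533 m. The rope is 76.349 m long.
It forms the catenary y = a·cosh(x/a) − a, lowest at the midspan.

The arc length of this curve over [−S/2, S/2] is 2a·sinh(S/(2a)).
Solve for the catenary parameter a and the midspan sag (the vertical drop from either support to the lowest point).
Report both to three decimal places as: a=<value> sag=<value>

a=16.913 sag=24.840

seed: a₀ = √(S³/(24(L−S))) = √(52.533³/(24·23.816)) = 15.926057
iter 1: u=1.649278  f(a)=+3.457e+00  f'(a)=-3.888e+00  a ← 15.926057 − (+3.457e+00/-3.888e+00) = 16.815323
iter 2: u=1.562057  f(a)=+3.107e-01  f'(a)=-3.218e+00  a ← 16.815323 − (+3.107e-01/-3.218e+00) = 16.911882
iter 3: u=1.553139  f(a)=+3.056e-03  f'(a)=-3.154e+00  a ← 16.911882 − (+3.056e-03/-3.154e+00) = 16.912851
iter 4: u=1.553050  f(a)=+3.022e-07  f'(a)=-3.154e+00  a ← 16.912851 − (+3.022e-07/-3.154e+00) = 16.912851
iter 5: u=1.553050  f(a)=+0.000e+00  f'(a)=-3.154e+00  a ← 16.912851 − (+0.000e+00/-3.154e+00) = 16.912851
converged: |Δa| < 1e-12 after 5 iterations
sag = a·(cosh(S/(2a)) − 1) = 16.912851·(cosh(1.553050) − 1) = 24.840436
T_max/T_min = cosh(S/(2a)) = 2.468731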